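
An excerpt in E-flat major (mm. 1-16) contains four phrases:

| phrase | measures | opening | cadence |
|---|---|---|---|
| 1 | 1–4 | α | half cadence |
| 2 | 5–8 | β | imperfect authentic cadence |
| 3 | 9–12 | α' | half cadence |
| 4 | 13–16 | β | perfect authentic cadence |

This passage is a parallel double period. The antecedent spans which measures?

In a double period the four phrases pair into a large antecedent (phrases 1–2, ending imperfect authentic cadence) and a large consequent (phrases 3–4, ending perfect authentic cadence). The antecedent spans bars 1–8.

measures 1–8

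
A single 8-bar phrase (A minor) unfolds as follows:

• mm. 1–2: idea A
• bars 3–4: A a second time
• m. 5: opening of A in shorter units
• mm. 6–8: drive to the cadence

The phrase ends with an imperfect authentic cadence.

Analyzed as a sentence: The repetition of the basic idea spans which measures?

The presentation of a sentence is the basic idea (mm. 1-2) plus its repetition (mm. 3–4); the repetition of the basic idea is therefore mm. 3–4.

measures 3–4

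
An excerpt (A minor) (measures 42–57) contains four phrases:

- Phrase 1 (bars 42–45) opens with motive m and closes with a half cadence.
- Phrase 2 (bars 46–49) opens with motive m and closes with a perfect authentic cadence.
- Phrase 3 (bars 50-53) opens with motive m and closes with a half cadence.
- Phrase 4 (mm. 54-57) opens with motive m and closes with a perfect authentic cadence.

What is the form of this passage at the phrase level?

repeated period

The cadence pattern HC–PAC–HC–PAC is weak–strong twice, and phrases 3–4 restate phrases 1–2: a period heard twice, not a double period (which would end weakly at phrase 2).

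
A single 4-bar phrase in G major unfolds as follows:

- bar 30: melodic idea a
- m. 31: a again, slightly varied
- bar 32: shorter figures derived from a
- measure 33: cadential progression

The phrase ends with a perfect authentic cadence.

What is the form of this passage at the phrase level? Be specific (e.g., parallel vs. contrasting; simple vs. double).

sentence

Basic idea (m. 30) + its repetition (measure 31) form the presentation; fragmentation and cadence (mm. 32–33) form the continuation — the 4-bar whole is a sentence.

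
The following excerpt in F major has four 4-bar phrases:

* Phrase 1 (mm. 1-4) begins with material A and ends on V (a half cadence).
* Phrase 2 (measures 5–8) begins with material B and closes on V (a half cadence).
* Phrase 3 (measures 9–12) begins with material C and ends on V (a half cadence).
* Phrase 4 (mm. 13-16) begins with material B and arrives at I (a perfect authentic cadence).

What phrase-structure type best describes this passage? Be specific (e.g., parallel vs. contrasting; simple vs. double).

contrasting double period

Four phrases in two halves: the first half (measures 1–8) ends with a half cadence, the second (measures 9-16) with a perfect authentic cadence — a large antecedent–consequent pair, i.e. a double period.
Phrase 3 begins with different material from phrase 1, making it contrasting.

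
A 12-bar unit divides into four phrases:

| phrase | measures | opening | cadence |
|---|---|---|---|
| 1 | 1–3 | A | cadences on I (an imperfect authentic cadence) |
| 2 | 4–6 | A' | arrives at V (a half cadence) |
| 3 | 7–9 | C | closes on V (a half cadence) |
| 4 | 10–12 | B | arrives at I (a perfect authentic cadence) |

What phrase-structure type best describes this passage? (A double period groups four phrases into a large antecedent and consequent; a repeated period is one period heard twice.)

contrasting double period

Four phrases in two halves: the first half (mm. 1–6) ends with a half cadence, the second (mm. 7–12) with a perfect authentic cadence — a large antecedent–consequent pair, i.e. a double period.
Phrase 3 begins with different material from phrase 1, making it contrasting.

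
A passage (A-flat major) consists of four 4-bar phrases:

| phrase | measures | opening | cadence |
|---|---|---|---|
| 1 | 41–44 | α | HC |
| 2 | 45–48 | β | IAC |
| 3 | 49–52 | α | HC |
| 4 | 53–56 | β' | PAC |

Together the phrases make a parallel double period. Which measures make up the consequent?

measures 49–56

In a double period the first pair of phrases (ending imperfect authentic cadence) is the large antecedent and the second pair (ending perfect authentic cadence) is the large consequent; the consequent is measures 49–56.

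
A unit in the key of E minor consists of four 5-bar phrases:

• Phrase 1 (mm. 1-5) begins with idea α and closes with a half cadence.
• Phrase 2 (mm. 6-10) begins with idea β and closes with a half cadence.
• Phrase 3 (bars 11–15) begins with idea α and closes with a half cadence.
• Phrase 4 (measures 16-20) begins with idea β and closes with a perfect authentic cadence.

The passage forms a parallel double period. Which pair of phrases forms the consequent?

In a double period the first pair of phrases (ending half cadence) is the large antecedent and the second pair (ending perfect authentic cadence) is the large consequent; the consequent is phrases 3 and 4.

phrases 3 and 4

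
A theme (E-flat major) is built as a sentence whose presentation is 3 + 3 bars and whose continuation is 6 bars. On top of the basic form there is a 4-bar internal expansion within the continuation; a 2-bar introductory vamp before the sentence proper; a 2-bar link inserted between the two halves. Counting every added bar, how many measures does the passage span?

20 measures

Basic sentence: 3 + 3 + 6 = 12 bars.
12 (basic form) + 4 (internal expansion) + 2 (introduction) + 2 (link) = 20.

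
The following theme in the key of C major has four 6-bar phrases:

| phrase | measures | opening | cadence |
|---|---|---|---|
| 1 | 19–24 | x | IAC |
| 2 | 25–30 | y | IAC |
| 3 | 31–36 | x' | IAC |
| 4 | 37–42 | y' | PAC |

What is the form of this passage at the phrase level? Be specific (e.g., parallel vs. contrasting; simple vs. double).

Four phrases in two halves: the first half (bars 19-30) ends with an imperfect authentic cadence, the second (mm. 31–42) with a perfect authentic cadence — a large antecedent–consequent pair, i.e. a double period.
Phrase 3 begins with the same material as phrase 1, making it parallel.

parallel double period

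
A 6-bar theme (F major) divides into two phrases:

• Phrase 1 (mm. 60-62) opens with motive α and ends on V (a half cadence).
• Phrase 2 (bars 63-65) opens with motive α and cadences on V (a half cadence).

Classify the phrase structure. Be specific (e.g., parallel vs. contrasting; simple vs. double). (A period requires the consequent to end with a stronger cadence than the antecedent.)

Both phrases have the same opening (α) and the same cadence (half cadence): the second is a restatement, not a consequent, so this is a repeated phrase rather than a period.

repeated phrase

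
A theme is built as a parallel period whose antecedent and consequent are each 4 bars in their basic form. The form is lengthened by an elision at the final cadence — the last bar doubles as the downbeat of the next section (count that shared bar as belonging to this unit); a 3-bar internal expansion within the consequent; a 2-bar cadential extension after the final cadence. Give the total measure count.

13 measures

Basic parallel period: 4 + 4 = 8 bars.
8 (basic form) + 3 (internal expansion) + 2 (cadential extension) = 13.
The elision shares a bar with the next section but does not change this unit's count.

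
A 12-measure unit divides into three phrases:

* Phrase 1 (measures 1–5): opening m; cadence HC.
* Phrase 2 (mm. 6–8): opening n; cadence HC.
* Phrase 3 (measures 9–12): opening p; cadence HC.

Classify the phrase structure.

The final phrase closes with a half cadence, which is not stronger than the preceding half cadence; the 3 phrases lack an overall antecedent–consequent design and so form a phrase group.

phrase group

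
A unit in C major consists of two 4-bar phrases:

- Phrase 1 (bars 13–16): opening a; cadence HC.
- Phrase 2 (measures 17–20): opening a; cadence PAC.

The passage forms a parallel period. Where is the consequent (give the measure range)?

measures 17–20

The antecedent is the phrase ending with the weaker cadence (half cadence, phrase 1) and the consequent the one ending more conclusively (perfect authentic cadence, phrase 2); the consequent is mm. 17–20.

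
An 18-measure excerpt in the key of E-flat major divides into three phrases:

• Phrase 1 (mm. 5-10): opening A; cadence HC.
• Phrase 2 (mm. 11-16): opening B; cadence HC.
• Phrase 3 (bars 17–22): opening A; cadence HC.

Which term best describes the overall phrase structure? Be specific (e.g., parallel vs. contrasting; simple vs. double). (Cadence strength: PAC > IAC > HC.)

phrase group

The final phrase closes with a half cadence, which is not stronger than the preceding half cadence; the 3 phrases lack an overall antecedent–consequent design and so form a phrase group.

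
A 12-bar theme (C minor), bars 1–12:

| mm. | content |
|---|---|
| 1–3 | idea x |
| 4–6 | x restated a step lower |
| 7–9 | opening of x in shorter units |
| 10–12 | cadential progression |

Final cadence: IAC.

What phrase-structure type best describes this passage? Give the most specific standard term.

Basic idea (mm. 1–3) + its repetition (mm. 4-6) form the presentation; fragmentation and cadence (measures 7-12) form the continuation — the 12-bar whole is a sentence.

sentence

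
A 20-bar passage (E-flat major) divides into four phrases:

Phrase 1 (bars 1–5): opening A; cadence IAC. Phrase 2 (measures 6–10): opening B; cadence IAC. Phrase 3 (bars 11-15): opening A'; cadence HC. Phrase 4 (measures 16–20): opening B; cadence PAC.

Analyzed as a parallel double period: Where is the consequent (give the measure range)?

In a double period the four phrases pair into a large antecedent (phrases 1–2, ending imperfect authentic cadence) and a large consequent (phrases 3–4, ending perfect authentic cadence). The consequent spans mm. 11–20.

measures 11–20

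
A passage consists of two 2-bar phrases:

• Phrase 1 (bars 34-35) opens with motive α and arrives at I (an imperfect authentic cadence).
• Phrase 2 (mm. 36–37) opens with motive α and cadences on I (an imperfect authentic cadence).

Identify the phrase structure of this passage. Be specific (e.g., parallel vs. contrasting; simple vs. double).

Both phrases have the same opening (α) and the same cadence (imperfect authentic cadence): the second is a restatement, not a consequent, so this is a repeated phrase rather than a period.

repeated phrase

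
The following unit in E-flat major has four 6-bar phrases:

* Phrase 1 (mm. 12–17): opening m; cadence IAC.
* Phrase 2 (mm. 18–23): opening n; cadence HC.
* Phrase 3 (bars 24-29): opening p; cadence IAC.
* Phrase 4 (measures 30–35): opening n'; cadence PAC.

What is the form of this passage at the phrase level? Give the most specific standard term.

contrasting double period

Four phrases in two halves: the first half (mm. 12-23) ends with a half cadence, the second (mm. 24-35) with a perfect authentic cadence — a large antecedent–consequent pair, i.e. a double period.
Phrase 3 begins with different material from phrase 1, making it contrasting.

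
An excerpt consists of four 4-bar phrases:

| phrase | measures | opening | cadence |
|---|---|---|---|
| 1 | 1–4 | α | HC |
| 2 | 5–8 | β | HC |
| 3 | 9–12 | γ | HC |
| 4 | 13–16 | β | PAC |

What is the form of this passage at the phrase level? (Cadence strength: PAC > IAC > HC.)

Four phrases in two halves: the first half (mm. 1-8) ends with a half cadence, the second (mm. 9–16) with a perfect authentic cadence — a large antecedent–consequent pair, i.e. a double period.
Phrase 3 begins with different material from phrase 1, making it contrasting.

contrasting double period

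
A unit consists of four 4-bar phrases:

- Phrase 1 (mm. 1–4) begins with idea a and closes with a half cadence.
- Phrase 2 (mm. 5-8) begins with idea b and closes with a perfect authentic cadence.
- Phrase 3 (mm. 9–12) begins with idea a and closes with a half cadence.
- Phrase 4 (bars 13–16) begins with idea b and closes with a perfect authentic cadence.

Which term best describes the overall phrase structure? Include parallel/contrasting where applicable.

repeated period

The cadence pattern HC–PAC–HC–PAC is weak–strong twice, and phrases 3–4 restate phrases 1–2: a period heard twice, not a double period (which would end weakly at phrase 2).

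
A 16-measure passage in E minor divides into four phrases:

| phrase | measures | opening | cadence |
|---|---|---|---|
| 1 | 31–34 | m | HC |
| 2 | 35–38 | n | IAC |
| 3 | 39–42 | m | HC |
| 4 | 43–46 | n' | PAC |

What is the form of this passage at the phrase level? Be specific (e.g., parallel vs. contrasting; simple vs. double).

Four phrases in two halves: the first half (bars 31–38) ends with an imperfect authentic cadence, the second (bars 39–46) with a perfect authentic cadence — a large antecedent–consequent pair, i.e. a double period.
Phrase 3 begins with the same material as phrase 1, making it parallel.

parallel double period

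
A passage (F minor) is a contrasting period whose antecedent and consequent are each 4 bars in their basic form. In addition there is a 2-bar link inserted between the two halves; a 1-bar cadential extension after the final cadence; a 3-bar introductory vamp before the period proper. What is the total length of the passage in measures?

Basic contrasting period: 4 + 4 = 8 bars.
8 (basic form) + 2 (link) + 1 (cadential extension) + 3 (introduction) = 14.

14 measures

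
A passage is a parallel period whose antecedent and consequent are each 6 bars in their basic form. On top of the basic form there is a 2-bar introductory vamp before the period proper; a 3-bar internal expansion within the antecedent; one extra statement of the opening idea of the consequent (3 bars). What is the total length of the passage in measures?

Basic parallel period: 6 + 6 = 12 bars.
12 (basic form) + 2 (introduction) + 3 (internal expansion) + 3 (extra statement) = 20.

20 measures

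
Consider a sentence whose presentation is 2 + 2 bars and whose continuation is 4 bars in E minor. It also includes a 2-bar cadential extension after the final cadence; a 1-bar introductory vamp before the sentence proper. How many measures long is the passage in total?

11 measures

Basic sentence: 2 + 2 + 4 = 8 bars.
8 (basic form) + 2 (cadential extension) + 1 (introduction) = 11.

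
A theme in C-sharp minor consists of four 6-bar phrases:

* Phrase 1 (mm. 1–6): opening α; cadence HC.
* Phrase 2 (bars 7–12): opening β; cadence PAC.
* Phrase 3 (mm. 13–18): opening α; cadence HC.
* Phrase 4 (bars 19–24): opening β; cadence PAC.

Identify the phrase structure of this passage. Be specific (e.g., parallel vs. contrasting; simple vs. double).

repeated period

The cadence pattern HC–PAC–HC–PAC is weak–strong twice, and phrases 3–4 restate phrases 1–2: a period heard twice, not a double period (which would end weakly at phrase 2).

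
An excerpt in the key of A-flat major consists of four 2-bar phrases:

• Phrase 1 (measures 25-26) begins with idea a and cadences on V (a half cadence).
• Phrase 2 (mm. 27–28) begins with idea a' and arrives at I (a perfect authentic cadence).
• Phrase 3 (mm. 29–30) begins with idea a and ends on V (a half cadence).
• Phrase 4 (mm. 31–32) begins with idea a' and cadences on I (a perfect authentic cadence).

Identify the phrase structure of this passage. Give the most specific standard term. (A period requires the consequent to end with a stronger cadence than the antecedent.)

repeated period

The cadence pattern HC–PAC–HC–PAC is weak–strong twice, and phrases 3–4 restate phrases 1–2: a period heard twice, not a double period (which would end weakly at phrase 2).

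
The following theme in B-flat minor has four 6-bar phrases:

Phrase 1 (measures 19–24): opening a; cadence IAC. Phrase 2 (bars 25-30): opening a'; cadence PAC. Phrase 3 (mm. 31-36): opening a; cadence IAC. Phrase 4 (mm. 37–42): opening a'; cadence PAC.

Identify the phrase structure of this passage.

repeated period

The cadence pattern IAC–PAC–IAC–PAC is weak–strong twice, and phrases 3–4 restate phrases 1–2: a period heard twice, not a double period (which would end weakly at phrase 2).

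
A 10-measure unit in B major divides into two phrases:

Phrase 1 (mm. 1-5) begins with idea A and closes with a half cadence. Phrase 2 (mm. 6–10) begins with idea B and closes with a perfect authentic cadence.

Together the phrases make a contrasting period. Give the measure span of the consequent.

The phrase ending with the weaker cadence (half cadence) is the antecedent; the one ending more conclusively (perfect authentic cadence) is the consequent. The consequent is measures 6–10.

measures 6–10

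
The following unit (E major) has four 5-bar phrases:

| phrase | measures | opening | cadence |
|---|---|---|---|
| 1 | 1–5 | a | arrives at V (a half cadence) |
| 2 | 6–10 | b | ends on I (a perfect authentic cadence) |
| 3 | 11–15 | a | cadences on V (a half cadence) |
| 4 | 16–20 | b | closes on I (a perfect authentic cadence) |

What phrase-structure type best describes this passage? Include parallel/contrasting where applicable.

The cadence pattern HC–PAC–HC–PAC is weak–strong twice, and phrases 3–4 restate phrases 1–2: a period heard twice, not a double period (which would end weakly at phrase 2).

repeated period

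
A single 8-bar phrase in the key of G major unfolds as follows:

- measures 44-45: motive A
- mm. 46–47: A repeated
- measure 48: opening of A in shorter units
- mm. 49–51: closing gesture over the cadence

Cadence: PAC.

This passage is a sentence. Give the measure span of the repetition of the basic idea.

measures 46–47

The presentation of a sentence is the basic idea (mm. 44–45) plus its repetition (bars 46-47); the repetition of the basic idea is therefore measures 46–47.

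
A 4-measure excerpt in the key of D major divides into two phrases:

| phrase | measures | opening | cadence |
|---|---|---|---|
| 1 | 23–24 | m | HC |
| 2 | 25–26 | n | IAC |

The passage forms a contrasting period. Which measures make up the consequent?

measures 25–26

The antecedent is the phrase ending with the weaker cadence (half cadence, phrase 1) and the consequent the one ending more conclusively (imperfect authentic cadence, phrase 2); the consequent is measures 25–26.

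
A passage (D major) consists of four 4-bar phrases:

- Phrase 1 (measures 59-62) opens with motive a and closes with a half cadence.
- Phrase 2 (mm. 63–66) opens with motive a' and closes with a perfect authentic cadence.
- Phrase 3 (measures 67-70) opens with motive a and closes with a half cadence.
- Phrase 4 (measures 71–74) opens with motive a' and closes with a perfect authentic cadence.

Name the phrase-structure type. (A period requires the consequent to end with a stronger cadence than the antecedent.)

The cadence pattern HC–PAC–HC–PAC is weak–strong twice, and phrases 3–4 restate phrases 1–2: a period heard twice, not a double period (which would end weakly at phrase 2).

repeated period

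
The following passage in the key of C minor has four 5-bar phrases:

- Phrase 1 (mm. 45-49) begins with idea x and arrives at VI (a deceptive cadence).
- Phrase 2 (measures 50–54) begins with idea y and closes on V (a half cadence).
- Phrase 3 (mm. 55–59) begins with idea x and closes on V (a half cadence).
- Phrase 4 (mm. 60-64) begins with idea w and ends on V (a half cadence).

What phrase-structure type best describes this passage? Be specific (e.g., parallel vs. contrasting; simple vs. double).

Phrase 4 ends with a half cadence, no stronger than phrase 2's half cadence, so the four phrases do not form a double period; nor do phrases 3–4 duplicate 1–2, so it is not a repeated period. With no phrase reaching a conclusive cadence, the passage is a phrase group.

phrase group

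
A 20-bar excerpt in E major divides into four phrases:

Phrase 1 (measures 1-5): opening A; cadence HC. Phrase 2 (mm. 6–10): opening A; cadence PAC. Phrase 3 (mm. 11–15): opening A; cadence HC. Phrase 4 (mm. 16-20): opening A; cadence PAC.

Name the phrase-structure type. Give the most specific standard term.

repeated period

The cadence pattern HC–PAC–HC–PAC is weak–strong twice, and phrases 3–4 restate phrases 1–2: a period heard twice, not a double period (which would end weakly at phrase 2).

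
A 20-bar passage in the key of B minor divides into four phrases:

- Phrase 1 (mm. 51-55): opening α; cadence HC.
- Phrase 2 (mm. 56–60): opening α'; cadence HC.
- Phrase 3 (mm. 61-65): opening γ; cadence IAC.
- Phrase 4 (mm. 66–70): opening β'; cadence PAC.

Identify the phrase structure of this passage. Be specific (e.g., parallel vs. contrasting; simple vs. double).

contrasting double period

Four phrases in two halves: the first half (measures 51–60) ends with a half cadence, the second (bars 61-70) with a perfect authentic cadence — a large antecedent–consequent pair, i.e. a double period.
Phrase 3 begins with different material from phrase 1, making it contrasting.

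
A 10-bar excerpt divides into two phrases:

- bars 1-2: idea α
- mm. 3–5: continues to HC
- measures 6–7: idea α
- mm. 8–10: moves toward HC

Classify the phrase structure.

Both phrases have the same opening (α) and the same cadence (half cadence): the second is a restatement, not a consequent, so this is a repeated phrase rather than a period.

repeated phrase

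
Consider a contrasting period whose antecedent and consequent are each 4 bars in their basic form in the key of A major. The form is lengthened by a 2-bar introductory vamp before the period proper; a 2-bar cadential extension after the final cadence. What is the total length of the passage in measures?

Basic contrasting period: 4 + 4 = 8 bars.
8 (basic form) + 2 (introduction) + 2 (cadential extension) = 12.

12 measures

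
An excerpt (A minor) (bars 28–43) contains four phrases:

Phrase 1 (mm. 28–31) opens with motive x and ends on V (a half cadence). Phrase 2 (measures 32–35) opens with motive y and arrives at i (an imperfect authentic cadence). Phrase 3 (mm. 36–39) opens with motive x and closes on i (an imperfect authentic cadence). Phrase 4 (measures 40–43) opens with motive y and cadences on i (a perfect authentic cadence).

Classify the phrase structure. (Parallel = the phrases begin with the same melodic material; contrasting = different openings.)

parallel double period

Four phrases in two halves: the first half (bars 28-35) ends with an imperfect authentic cadence, the second (bars 36–43) with a perfect authentic cadence — a large antecedent–consequent pair, i.e. a double period.
Phrase 3 begins with the same material as phrase 1, making it parallel.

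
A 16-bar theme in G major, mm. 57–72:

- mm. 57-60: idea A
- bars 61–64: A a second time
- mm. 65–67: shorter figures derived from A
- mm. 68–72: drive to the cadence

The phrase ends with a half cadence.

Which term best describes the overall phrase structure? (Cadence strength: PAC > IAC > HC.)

sentence

Basic idea (measures 57–60) + its repetition (measures 61–64) form the presentation; fragmentation and cadence (mm. 65–72) form the continuation — the 16-bar whole is a sentence.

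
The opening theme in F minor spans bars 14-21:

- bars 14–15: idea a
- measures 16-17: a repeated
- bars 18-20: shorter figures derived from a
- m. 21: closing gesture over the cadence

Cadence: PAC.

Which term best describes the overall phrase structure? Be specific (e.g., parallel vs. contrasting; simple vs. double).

sentence

Basic idea (measures 14-15) + its repetition (bars 16–17) form the presentation; fragmentation and cadence (mm. 18–21) form the continuation — the 8-bar whole is a sentence.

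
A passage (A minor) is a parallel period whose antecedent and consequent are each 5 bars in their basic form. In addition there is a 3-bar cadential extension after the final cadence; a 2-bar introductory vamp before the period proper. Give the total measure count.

15 measures

Basic parallel period: 5 + 5 = 10 bars.
10 (basic form) + 3 (cadential extension) + 2 (introduction) = 15.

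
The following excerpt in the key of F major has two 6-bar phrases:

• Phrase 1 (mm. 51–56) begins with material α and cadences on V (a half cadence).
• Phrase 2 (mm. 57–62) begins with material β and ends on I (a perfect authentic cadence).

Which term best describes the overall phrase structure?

Phrase 1 ends with a half cadence (weaker) and phrase 2 with a perfect authentic cadence (stronger): antecedent + consequent = a period.
The two phrases open with different material (α / β), so the period is contrasting.

contrasting period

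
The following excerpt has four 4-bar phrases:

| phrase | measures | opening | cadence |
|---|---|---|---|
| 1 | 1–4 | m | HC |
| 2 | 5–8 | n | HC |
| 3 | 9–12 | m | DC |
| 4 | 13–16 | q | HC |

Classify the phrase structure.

phrase group

Phrase 4 ends with a half cadence, no stronger than phrase 2's half cadence, so the four phrases do not form a double period; nor do phrases 3–4 duplicate 1–2, so it is not a repeated period. With no phrase reaching a conclusive cadence, the passage is a phrase group.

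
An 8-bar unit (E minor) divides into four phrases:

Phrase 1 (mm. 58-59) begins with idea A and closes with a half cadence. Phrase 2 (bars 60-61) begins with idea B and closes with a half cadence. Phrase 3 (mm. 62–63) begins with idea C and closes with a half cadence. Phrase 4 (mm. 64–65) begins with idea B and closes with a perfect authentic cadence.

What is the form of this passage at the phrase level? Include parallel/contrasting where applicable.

Four phrases in two halves: the first half (bars 58–61) ends with a half cadence, the second (mm. 62–65) with a perfect authentic cadence — a large antecedent–consequent pair, i.e. a double period.
Phrase 3 begins with different material from phrase 1, making it contrasting.

contrasting double period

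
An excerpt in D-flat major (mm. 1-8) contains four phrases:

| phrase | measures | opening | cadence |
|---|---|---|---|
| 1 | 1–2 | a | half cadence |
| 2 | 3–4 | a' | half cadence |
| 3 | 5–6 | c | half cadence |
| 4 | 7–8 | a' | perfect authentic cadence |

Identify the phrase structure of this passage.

contrasting double period

Four phrases in two halves: the first half (mm. 1–4) ends with a half cadence, the second (mm. 5–8) with a perfect authentic cadence — a large antecedent–consequent pair, i.e. a double period.
Phrase 3 begins with different material from phrase 1, making it contrasting.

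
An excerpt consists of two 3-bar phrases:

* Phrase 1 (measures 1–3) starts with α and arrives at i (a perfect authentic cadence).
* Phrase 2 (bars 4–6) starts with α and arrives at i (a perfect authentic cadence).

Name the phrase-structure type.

repeated phrase

Both phrases have the same opening (α) and the same cadence (perfect authentic cadence): the second is a restatement, not a consequent, so this is a repeated phrase rather than a period.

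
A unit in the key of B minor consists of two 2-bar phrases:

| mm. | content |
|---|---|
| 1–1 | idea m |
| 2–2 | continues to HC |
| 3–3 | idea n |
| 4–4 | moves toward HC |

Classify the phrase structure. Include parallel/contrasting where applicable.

phrase group

The second phrase closes with a half cadence, which is not stronger than the first phrase's half cadence; without a weak→strong cadential pair there is no antecedent–consequent relationship, so this is a phrase group rather than a period.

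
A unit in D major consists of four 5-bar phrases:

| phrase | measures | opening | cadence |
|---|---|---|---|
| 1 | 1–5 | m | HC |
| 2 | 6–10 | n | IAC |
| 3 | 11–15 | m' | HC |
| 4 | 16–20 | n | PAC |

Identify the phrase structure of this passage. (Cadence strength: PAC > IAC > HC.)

Four phrases in two halves: the first half (measures 1-10) ends with an imperfect authentic cadence, the second (mm. 11–20) with a perfect authentic cadence — a large antecedent–consequent pair, i.e. a double period.
Phrase 3 begins with the same material as phrase 1, making it parallel.

parallel double period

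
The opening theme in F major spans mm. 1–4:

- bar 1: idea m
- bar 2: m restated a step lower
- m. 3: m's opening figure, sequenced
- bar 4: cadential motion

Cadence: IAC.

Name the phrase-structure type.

Basic idea (bar 1) + its repetition (measure 2) form the presentation; fragmentation and cadence (measures 3-4) form the continuation — the 4-bar whole is a sentence.

sentence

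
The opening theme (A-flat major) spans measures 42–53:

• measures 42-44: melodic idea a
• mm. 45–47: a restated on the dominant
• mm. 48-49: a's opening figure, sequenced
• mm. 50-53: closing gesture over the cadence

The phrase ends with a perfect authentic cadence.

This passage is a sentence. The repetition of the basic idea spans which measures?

measures 45–47

The presentation of a sentence is the basic idea (mm. 42–44) plus its repetition (mm. 45–47); the repetition of the basic idea is therefore measures 45–47.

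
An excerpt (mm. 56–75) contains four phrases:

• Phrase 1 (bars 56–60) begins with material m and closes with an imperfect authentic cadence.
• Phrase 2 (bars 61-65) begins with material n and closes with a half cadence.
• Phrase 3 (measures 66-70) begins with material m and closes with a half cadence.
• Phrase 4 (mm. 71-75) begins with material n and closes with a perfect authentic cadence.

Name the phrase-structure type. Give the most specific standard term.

Four phrases in two halves: the first half (mm. 56–65) ends with a half cadence, the second (measures 66–75) with a perfect authentic cadence — a large antecedent–consequent pair, i.e. a double period.
Phrase 3 begins with the same material as phrase 1, making it parallel.

parallel double period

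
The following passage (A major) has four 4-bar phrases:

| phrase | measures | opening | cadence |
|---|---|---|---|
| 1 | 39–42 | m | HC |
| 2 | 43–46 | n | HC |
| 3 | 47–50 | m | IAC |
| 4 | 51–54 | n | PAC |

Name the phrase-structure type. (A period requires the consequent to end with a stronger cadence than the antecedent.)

Four phrases in two halves: the first half (mm. 39–46) ends with a half cadence, the second (mm. 47-54) with a perfect authentic cadence — a large antecedent–consequent pair, i.e. a double period.
Phrase 3 begins with the same material as phrase 1, making it parallel.

parallel double period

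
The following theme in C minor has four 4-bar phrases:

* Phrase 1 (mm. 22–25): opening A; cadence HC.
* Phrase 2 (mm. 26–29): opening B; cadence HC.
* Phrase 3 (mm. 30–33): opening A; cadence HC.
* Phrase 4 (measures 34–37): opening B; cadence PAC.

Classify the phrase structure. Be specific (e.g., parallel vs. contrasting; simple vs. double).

Four phrases in two halves: the first half (mm. 22–29) ends with a half cadence, the second (mm. 30–37) with a perfect authentic cadence — a large antecedent–consequent pair, i.e. a double period.
Phrase 3 begins with the same material as phrase 1, making it parallel.

parallel double period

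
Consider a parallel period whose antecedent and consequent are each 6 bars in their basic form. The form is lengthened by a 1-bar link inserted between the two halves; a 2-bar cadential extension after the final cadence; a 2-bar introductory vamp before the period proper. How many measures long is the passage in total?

Basic parallel period: 6 + 6 = 12 bars.
12 (basic form) + 1 (link) + 2 (cadential extension) + 2 (introduction) = 17.

17 measures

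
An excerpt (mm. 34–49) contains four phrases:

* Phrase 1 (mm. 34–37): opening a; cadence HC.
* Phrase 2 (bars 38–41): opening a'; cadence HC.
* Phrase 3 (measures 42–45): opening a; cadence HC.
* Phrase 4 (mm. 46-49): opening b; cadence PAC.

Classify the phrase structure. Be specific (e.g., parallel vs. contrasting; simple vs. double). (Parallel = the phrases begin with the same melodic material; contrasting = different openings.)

Four phrases in two halves: the first half (measures 34–41) ends with a half cadence, the second (mm. 42–49) with a perfect authentic cadence — a large antecedent–consequent pair, i.e. a double period.
Phrase 3 begins with the same material as phrase 1, making it parallel.

parallel double period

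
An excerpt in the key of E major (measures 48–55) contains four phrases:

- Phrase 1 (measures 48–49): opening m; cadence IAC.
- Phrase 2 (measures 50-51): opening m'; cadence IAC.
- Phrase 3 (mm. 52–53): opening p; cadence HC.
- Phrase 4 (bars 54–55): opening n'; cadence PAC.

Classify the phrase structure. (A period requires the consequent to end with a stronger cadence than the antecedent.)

Four phrases in two halves: the first half (bars 48-51) ends with an imperfect authentic cadence, the second (mm. 52-55) with a perfect authentic cadence — a large antecedent–consequent pair, i.e. a double period.
Phrase 3 begins with different material from phrase 1, making it contrasting.

contrasting double period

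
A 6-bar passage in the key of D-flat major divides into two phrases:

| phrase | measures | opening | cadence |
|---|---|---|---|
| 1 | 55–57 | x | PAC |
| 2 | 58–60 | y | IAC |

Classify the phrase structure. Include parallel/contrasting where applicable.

phrase group

The second phrase closes with an imperfect authentic cadence, which is not stronger than the first phrase's perfect authentic cadence; without a weak→strong cadential pair there is no antecedent–consequent relationship, so this is a phrase group rather than a period.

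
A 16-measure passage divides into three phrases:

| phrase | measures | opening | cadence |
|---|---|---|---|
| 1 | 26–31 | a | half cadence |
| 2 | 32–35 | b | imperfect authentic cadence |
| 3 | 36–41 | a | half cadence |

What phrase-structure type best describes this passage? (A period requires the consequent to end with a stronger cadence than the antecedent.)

phrase group

The final phrase closes with a half cadence, which is not stronger than the preceding imperfect authentic cadence; the 3 phrases lack an overall antecedent–consequent design and so form a phrase group.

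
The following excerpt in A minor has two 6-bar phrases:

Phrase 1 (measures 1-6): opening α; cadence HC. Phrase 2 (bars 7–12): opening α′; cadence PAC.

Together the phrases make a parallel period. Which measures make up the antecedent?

The phrase ending with the weaker cadence (half cadence) is the antecedent; the one ending more conclusively (perfect authentic cadence) is the consequent. The antecedent is measures 1–6.

measures 1–6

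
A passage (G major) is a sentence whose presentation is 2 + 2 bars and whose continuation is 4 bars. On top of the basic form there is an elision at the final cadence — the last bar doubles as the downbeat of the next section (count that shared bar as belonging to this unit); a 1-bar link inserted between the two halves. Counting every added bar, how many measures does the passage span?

9 measures

Basic sentence: 2 + 2 + 4 = 8 bars.
8 (basic form) + 1 (link) = 9.
The elision shares a bar with the next section but does not change this unit's count.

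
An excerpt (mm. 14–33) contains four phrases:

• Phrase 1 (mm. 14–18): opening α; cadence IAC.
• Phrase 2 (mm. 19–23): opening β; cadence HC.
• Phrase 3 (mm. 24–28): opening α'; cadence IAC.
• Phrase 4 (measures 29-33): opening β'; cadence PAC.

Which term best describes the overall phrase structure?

parallel double period

Four phrases in two halves: the first half (bars 14–23) ends with a half cadence, the second (mm. 24–33) with a perfect authentic cadence — a large antecedent–consequent pair, i.e. a double period.
Phrase 3 begins with the same material as phrase 1, making it parallel.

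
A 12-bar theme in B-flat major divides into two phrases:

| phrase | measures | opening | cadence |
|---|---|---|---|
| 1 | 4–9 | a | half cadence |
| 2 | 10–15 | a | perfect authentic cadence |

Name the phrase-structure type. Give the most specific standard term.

parallel period

Phrase 1 ends with a half cadence (weaker) and phrase 2 with a perfect authentic cadence (stronger): antecedent + consequent = a period.
The two phrases open with the same material (a / a), so the period is parallel.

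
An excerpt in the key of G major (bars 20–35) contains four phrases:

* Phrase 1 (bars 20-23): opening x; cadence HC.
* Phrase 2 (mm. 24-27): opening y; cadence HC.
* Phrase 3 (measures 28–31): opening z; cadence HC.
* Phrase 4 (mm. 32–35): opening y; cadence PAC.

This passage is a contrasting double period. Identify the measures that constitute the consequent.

In a double period the four phrases pair into a large antecedent (phrases 1–2, ending half cadence) and a large consequent (phrases 3–4, ending perfect authentic cadence). The consequent spans mm. 28–35.

measures 28–35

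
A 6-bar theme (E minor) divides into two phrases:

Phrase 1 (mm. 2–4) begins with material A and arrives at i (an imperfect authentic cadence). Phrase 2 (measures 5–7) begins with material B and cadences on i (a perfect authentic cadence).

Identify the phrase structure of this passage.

contrasting period

Phrase 1 ends with an imperfect authentic cadence (weaker) and phrase 2 with a perfect authentic cadence (stronger): antecedent + consequent = a period.
The two phrases open with different material (A / B), so the period is contrasting.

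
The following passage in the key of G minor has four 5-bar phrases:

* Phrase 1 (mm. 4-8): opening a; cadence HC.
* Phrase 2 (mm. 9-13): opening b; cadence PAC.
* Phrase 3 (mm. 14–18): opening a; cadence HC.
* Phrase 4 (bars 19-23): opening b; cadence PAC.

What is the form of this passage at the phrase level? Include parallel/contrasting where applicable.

The cadence pattern HC–PAC–HC–PAC is weak–strong twice, and phrases 3–4 restate phrases 1–2: a period heard twice, not a double period (which would end weakly at phrase 2).

repeated period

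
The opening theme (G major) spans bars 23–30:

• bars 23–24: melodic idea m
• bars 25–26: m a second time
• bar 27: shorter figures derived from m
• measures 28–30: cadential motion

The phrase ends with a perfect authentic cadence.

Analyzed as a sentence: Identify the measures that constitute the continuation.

After the presentation (mm. 23–26), the continuation covers the fragmentation through the cadence: mm. 27–30.

measures 27–30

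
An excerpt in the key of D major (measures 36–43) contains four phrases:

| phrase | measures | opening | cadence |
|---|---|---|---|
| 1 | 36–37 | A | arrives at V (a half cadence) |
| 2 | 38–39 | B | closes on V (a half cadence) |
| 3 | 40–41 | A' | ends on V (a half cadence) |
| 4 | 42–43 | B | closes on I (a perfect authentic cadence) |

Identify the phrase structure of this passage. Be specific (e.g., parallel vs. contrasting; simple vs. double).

Four phrases in two halves: the first half (mm. 36–39) ends with a half cadence, the second (mm. 40–43) with a perfect authentic cadence — a large antecedent–consequent pair, i.e. a double period.
Phrase 3 begins with the same material as phrase 1, making it parallel.

parallel double period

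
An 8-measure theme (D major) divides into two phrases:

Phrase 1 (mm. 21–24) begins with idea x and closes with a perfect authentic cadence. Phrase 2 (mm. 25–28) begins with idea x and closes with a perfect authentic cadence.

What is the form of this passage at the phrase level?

Both phrases have the same opening (x) and the same cadence (perfect authentic cadence): the second is a restatement, not a consequent, so this is a repeated phrase rather than a period.

repeated phrase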